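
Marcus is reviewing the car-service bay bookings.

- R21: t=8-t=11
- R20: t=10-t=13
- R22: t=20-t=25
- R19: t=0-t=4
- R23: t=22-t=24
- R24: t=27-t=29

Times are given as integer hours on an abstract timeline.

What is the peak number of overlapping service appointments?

Walk through starts and ends in time order (an end at T is processed before a start at T):
t=0 start R19 → 1
t=4 end R19 → 0
t=8 start R21 → 1
t=10 start R20 → 2
t=11 end R21 → 1
t=13 end R20 → 0
t=20 start R22 → 1
t=22 start R23 → 2
t=24 end R23 → 1
t=25 end R22 → 0
t=27 start R24 → 1
t=29 end R24 → 0
Peak is 2, at t=10 (R20, R21).

2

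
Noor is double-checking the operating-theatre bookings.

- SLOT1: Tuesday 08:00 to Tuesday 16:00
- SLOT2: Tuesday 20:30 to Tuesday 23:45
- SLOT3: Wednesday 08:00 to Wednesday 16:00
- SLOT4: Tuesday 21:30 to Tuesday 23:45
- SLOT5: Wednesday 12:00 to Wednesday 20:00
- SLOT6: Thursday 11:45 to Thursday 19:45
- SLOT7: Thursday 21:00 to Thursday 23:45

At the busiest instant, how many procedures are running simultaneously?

Walk through starts and ends in time order (an end at T is processed before a start at T):
Tuesday 08:00 start SLOT1 → 1
Tuesday 16:00 end SLOT1 → 0
Tuesday 20:30 start SLOT2 → 1
Tuesday 21:30 start SLOT4 → 2
Tuesday 23:45 end SLOT2 → 1
Tuesday 23:45 end SLOT4 → 0
Wednesday 08:00 start SLOT3 → 1
Wednesday 12:00 start SLOT5 → 2
Wednesday 16:00 end SLOT3 → 1
Wednesday 20:00 end SLOT5 → 0
Thursday 11:45 start SLOT6 → 1
Thursday 19:45 end SLOT6 → 0
Thursday 21:00 start SLOT7 → 1
Thursday 23:45 end SLOT7 → 0
Peak is 2, at Tuesday 21:30 (SLOT2, SLOT4).

2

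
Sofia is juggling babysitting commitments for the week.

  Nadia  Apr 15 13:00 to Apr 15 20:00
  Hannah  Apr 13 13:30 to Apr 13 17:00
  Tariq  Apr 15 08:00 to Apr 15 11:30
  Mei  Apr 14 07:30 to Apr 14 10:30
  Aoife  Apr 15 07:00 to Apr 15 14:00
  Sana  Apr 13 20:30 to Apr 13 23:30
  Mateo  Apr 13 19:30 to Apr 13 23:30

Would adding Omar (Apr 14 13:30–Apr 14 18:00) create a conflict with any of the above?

No — it doesn't clash with anything

Hannah: ends Apr 13 17:00 at or before Omar starts Apr 14 13:30 → clear.
Mateo: ends Apr 13 23:30 at or before Omar starts Apr 14 13:30 → clear.
Sana: ends Apr 13 23:30 at or before Omar starts Apr 14 13:30 → clear.
Mei: ends Apr 14 10:30 at or before Omar starts Apr 14 13:30 → clear.
Aoife: starts Apr 15 07:00 at or after Omar ends Apr 14 18:00 → clear.
Tariq: starts Apr 15 08:00 at or after Omar ends Apr 14 18:00 → clear.
Nadia: starts Apr 15 13:00 at or after Omar ends Apr 14 18:00 → clear.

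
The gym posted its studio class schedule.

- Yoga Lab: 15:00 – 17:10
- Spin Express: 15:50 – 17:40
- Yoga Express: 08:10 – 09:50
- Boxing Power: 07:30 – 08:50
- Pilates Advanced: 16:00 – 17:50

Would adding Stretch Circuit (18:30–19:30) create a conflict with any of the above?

Boxing Power: ends 08:50 at or before Stretch Circuit starts 18:30 → clear.
Yoga Express: ends 09:50 at or before Stretch Circuit starts 18:30 → clear.
Yoga Lab: ends 17:10 at or before Stretch Circuit starts 18:30 → clear.
Spin Express: ends 17:40 at or before Stretch Circuit starts 18:30 → clear.
Pilates Advanced: ends 17:50 at or before Stretch Circuit starts 18:30 → clear.

No — it doesn't clash with anything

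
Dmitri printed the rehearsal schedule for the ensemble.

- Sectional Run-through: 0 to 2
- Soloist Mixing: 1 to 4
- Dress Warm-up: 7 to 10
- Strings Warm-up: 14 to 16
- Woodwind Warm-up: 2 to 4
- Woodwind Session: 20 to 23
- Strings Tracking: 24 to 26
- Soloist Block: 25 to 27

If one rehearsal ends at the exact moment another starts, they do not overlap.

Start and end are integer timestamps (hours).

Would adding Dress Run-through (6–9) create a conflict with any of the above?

Yes — it overlaps Dress Warm-up

Sectional Run-through: ends 2 at or before Dress Run-through starts 6 → clear.
Soloist Mixing: ends 4 at or before Dress Run-through starts 6 → clear.
Woodwind Warm-up: ends 4 at or before Dress Run-through starts 6 → clear.
Dress Warm-up: starts 7 before Dress Run-through ends 9, and ends 10 after Dress Run-through starts 6 → overlap.
Strings Warm-up: starts 14 at or after Dress Run-through ends 9 → clear.
Woodwind Session: starts 20 at or after Dress Run-through ends 9 → clear.
Strings Tracking: starts 24 at or after Dress Run-through ends 9 → clear.
Soloist Block: starts 25 at or after Dress Run-through ends 9 → clear.
Dress Run-through overlaps Dress Warm-up.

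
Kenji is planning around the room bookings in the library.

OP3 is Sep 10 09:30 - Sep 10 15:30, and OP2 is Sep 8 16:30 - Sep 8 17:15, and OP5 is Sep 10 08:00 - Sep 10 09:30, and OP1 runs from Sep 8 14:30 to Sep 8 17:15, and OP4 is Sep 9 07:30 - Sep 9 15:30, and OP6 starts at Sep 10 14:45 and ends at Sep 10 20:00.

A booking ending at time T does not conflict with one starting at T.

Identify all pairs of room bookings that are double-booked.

Sorted by start: OP1, OP2, OP4, OP5, OP3, OP6.
OP2 starts before OP1 ends → OP1 and OP2 overlap.
OP4 starts after OP1 ends — done with OP1.
OP4 starts after OP2 ends — done with OP2.
OP5 starts after OP4 ends — done with OP4.
OP3 starts exactly when OP5 ends (back-to-back, no overlap) — done with OP5.
OP6 starts before OP3 ends → OP3 and OP6 overlap.

OP1 & OP2, OP3 & OP6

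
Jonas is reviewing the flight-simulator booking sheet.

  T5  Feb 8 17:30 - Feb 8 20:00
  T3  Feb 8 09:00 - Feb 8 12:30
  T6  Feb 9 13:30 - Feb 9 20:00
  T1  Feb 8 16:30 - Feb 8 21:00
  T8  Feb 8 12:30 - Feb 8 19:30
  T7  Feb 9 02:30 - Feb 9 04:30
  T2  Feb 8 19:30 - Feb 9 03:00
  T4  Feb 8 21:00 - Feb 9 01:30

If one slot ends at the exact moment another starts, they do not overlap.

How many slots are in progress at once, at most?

Walk through starts and ends in time order (an end at T is processed before a start at T):
Feb 8 09:00 start T3 → 1
Feb 8 12:30 end T3 → 0
Feb 8 12:30 start T8 → 1
Feb 8 16:30 start T1 → 2
Feb 8 17:30 start T5 → 3
Feb 8 19:30 end T8 → 2
Feb 8 19:30 start T2 → 3
Feb 8 20:00 end T5 → 2
Feb 8 21:00 end T1 → 1
Feb 8 21:00 start T4 → 2
Feb 9 01:30 end T4 → 1
Feb 9 02:30 start T7 → 2
Feb 9 03:00 end T2 → 1
Feb 9 04:30 end T7 → 0
Feb 9 13:30 start T6 → 1
Feb 9 20:00 end T6 → 0
Peak is 3, at Feb 8 17:30 (T1, T5, T8).

3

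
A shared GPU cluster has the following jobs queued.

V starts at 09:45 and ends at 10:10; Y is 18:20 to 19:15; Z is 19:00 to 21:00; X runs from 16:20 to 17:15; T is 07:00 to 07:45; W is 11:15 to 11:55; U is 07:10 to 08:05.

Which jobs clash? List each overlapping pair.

T & U, Y & Z

Sorted by start: T, U, V, W, X, Y, Z.
U starts before T ends → T and U overlap.
V starts after T ends, so T has no further overlaps.
V starts after U ends, so U has no further overlaps.
W starts after V ends, so V has no further overlaps.
X starts after W ends, so W has no further overlaps.
Y starts after X ends, so X has no further overlaps.
Z starts before Y ends → Y and Z overlap.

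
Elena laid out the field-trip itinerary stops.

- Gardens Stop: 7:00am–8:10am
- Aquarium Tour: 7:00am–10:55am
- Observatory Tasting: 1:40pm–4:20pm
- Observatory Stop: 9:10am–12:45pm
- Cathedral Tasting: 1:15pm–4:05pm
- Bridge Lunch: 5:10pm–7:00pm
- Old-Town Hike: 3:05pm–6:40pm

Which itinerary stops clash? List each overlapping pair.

Aquarium Tour & Gardens Stop, Aquarium Tour & Observatory Stop, Bridge Lunch & Old-Town Hike, Cathedral Tasting & Observatory Tasting, Cathedral Tasting & Old-Town Hike, Observatory Tasting & Old-Town Hike

Sorted by start: Gardens Stop, Aquarium Tour, Observatory Stop, Cathedral Tasting, Observatory Tasting, Old-Town Hike, Bridge Lunch.
Aquarium Tour starts before Gardens Stop ends → Gardens Stop and Aquarium Tour overlap.
Observatory Stop starts after Gardens Stop ends, so Gardens Stop has no further overlaps.
Observatory Stop starts before Aquarium Tour ends → Aquarium Tour and Observatory Stop overlap.
Cathedral Tasting starts after Aquarium Tour ends, so Aquarium Tour has no further overlaps.
Cathedral Tasting starts after Observatory Stop ends, so Observatory Stop has no further overlaps.
Observatory Tasting starts before Cathedral Tasting ends → Cathedral Tasting and Observatory Tasting overlap.
Old-Town Hike starts before Cathedral Tasting ends → Cathedral Tasting and Old-Town Hike overlap.
Bridge Lunch starts after Cathedral Tasting ends.
Old-Town Hike starts before Observatory Tasting ends → Observatory Tasting and Old-Town Hike overlap.
Bridge Lunch starts after Observatory Tasting ends.
Bridge Lunch starts before Old-Town Hike ends → Old-Town Hike and Bridge Lunch overlap.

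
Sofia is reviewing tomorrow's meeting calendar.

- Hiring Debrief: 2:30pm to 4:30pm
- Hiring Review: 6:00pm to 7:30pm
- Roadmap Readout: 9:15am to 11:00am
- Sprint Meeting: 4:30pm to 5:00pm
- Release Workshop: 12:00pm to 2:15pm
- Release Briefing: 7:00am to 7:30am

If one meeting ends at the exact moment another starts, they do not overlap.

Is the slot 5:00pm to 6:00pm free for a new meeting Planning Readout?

Release Briefing: ends 7:30am at or before Planning Readout starts 5:00pm → clear.
Roadmap Readout: ends 11:00am at or before Planning Readout starts 5:00pm → clear.
Release Workshop: ends 2:15pm at or before Planning Readout starts 5:00pm → clear.
Hiring Debrief: ends 4:30pm at or before Planning Readout starts 5:00pm → clear.
Sprint Meeting: ends 5:00pm at or before Planning Readout starts 5:00pm → clear.
Hiring Review: starts 6:00pm at or after Planning Readout ends 6:00pm → clear.

Yes — the slot is free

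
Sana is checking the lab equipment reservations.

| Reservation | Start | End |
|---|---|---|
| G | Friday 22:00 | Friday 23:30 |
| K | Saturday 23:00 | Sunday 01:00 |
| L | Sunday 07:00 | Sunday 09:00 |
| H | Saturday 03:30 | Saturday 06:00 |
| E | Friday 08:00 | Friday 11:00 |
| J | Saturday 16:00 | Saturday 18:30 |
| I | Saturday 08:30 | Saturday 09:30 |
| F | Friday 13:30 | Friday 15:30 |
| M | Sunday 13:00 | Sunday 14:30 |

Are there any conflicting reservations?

No

Sorted by start: E, F, G, H, I, J, K, L, M.
F starts after E ends, so nothing later overlaps E either.
G starts after F ends, so nothing later overlaps F either.
H starts after G ends, so nothing later overlaps G either.
I starts after H ends, so nothing later overlaps H either.
J starts after I ends, so nothing later overlaps I either.
K starts after J ends, so nothing later overlaps J either.
L starts after K ends, so nothing later overlaps K either.
M starts after L ends.
Every pair is clear; the schedule has no overlaps.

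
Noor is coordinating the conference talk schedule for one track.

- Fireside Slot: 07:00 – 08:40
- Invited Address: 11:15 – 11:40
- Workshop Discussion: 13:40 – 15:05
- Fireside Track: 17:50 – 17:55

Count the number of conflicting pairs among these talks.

Check each pair: they overlap iff neither finishes before the other starts.
Sorted by start: Fireside Slot, Invited Address, Workshop Discussion, Fireside Track.
Invited Address starts after Fireside Slot ends; Fireside Slot is clear from here.
Workshop Discussion starts after Invited Address ends; Invited Address is clear from here.
Fireside Track starts after Workshop Discussion ends.
No pair overlaps.

0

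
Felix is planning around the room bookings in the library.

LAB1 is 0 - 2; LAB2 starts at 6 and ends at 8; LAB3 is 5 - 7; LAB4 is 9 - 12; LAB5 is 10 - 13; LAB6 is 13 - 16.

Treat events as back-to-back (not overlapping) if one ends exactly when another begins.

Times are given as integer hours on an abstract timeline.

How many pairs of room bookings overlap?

Sorted by start: LAB1, LAB3, LAB2, LAB4, LAB5, LAB6.
LAB3 starts after LAB1 ends, so nothing later overlaps LAB1 either.
LAB2 starts before LAB3 ends → LAB3 and LAB2 overlap.
LAB4 starts after LAB3 ends, so nothing later overlaps LAB3 either.
LAB4 starts after LAB2 ends, so nothing later overlaps LAB2 either.
LAB5 starts before LAB4 ends → LAB4 and LAB5 overlap.
LAB6 starts after LAB4 ends.
LAB6 starts exactly when LAB5 ends (back-to-back, no overlap).
Overlapping pairs: LAB2 & LAB3, LAB4 & LAB5 — 2 in total.

2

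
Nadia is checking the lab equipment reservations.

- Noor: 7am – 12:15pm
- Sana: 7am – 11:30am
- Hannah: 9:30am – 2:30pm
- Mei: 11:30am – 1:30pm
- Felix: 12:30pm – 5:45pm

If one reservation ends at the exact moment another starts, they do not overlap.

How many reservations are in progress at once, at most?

3

Sweep the timeline, counting +1 at each start and −1 at each end (ends before starts at a tie):
7am start Noor → 1
7am start Sana → 2
9:30am start Hannah → 3
11:30am end Sana → 2
11:30am start Mei → 3
12:15pm end Noor → 2
12:30pm start Felix → 3
1:30pm end Mei → 2
2:30pm end Hannah → 1
5:45pm end Felix → 0
Peak is 3, at 9:30am (Hannah, Noor, Sana).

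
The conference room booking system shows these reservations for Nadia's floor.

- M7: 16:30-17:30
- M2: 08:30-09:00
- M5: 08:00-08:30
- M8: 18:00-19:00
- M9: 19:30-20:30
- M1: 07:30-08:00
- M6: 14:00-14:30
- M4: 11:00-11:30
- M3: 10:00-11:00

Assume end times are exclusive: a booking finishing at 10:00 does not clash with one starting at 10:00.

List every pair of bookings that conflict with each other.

none

Sorted by start: M1, M5, M2, M3, M4, M6, M7, M8, M9.
M5 starts exactly when M1 ends (back-to-back, no overlap); M1 is clear from here.
M2 starts exactly when M5 ends (back-to-back, no overlap); M5 is clear from here.
M3 starts after M2 ends; M2 is clear from here.
M4 starts exactly when M3 ends (back-to-back, no overlap); M3 is clear from here.
M6 starts after M4 ends; M4 is clear from here.
M7 starts after M6 ends; M6 is clear from here.
M8 starts after M7 ends; M7 is clear from here.
M9 starts after M8 ends.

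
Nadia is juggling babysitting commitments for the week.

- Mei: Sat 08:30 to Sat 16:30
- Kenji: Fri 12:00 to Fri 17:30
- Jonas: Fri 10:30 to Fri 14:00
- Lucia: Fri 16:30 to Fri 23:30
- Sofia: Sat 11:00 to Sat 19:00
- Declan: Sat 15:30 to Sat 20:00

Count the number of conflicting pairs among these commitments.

Two intervals overlap when each starts before the other ends.
Sorted by start: Jonas, Kenji, Lucia, Mei, Sofia, Declan.
Kenji starts before Jonas ends → Jonas and Kenji overlap.
Lucia starts after Jonas ends — done with Jonas.
Lucia starts before Kenji ends → Kenji and Lucia overlap.
Mei starts after Kenji ends — done with Kenji.
Mei starts after Lucia ends — done with Lucia.
Sofia starts before Mei ends → Mei and Sofia overlap.
Declan starts before Mei ends → Mei and Declan overlap.
Declan starts before Sofia ends → Sofia and Declan overlap.
Overlapping pairs: Declan & Mei, Declan & Sofia, Jonas & Kenji, Kenji & Lucia, Mei & Sofia — 5 in total.

5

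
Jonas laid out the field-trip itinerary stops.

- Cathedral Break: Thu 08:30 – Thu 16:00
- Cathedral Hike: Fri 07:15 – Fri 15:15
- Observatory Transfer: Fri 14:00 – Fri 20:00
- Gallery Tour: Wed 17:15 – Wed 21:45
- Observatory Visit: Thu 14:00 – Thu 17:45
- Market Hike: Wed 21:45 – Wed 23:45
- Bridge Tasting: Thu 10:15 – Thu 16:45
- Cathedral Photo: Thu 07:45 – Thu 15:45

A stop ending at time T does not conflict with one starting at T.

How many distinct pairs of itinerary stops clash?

7

Sorted by start: Gallery Tour, Market Hike, Cathedral Photo, Cathedral Break, Bridge Tasting, Observatory Visit, Cathedral Hike, Observatory Transfer.
Market Hike starts exactly when Gallery Tour ends (back-to-back, no overlap); Gallery Tour is clear from here.
Cathedral Photo starts after Market Hike ends; Market Hike is clear from here.
Cathedral Break starts before Cathedral Photo ends → Cathedral Photo and Cathedral Break overlap.
Bridge Tasting starts before Cathedral Photo ends → Cathedral Photo and Bridge Tasting overlap.
Observatory Visit starts before Cathedral Photo ends → Cathedral Photo and Observatory Visit overlap.
Cathedral Hike starts after Cathedral Photo ends; Cathedral Photo is clear from here.
Bridge Tasting starts before Cathedral Break ends → Cathedral Break and Bridge Tasting overlap.
Observatory Visit starts before Cathedral Break ends → Cathedral Break and Observatory Visit overlap.
Cathedral Hike starts after Cathedral Break ends; Cathedral Break is clear from here.
Observatory Visit starts before Bridge Tasting ends → Bridge Tasting and Observatory Visit overlap.
Cathedral Hike starts after Bridge Tasting ends; Bridge Tasting is clear from here.
Cathedral Hike starts after Observatory Visit ends; Observatory Visit is clear from here.
Observatory Transfer starts before Cathedral Hike ends → Cathedral Hike and Observatory Transfer overlap.
Overlapping pairs: Bridge Tasting & Cathedral Break, Bridge Tasting & Cathedral Photo, Bridge Tasting & Observatory Visit, Cathedral Break & Cathedral Photo, Cathedral Break & Observatory Visit, Cathedral Hike & Observatory Transfer, Cathedral Photo & Observatory Visit — 7 in total.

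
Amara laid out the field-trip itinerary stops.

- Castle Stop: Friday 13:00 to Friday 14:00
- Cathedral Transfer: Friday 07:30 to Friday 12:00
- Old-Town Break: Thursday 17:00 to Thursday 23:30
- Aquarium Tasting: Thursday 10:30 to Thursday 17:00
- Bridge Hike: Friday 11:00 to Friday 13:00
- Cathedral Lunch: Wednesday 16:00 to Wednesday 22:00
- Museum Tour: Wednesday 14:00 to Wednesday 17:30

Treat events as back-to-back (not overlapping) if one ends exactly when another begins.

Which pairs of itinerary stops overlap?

Sorted by start: Museum Tour, Cathedral Lunch, Aquarium Tasting, Old-Town Break, Cathedral Transfer, Bridge Hike, Castle Stop.
Cathedral Lunch starts before Museum Tour ends → Museum Tour and Cathedral Lunch overlap.
Aquarium Tasting starts after Museum Tour ends, so Museum Tour has no further overlaps.
Aquarium Tasting starts after Cathedral Lunch ends, so Cathedral Lunch has no further overlaps.
Old-Town Break starts exactly when Aquarium Tasting ends (back-to-back, no overlap), so Aquarium Tasting has no further overlaps.
Cathedral Transfer starts after Old-Town Break ends, so Old-Town Break has no further overlaps.
Bridge Hike starts before Cathedral Transfer ends → Cathedral Transfer and Bridge Hike overlap.
Castle Stop starts after Cathedral Transfer ends.
Castle Stop starts exactly when Bridge Hike ends (back-to-back, no overlap).

Bridge Hike & Cathedral Transfer, Cathedral Lunch & Museum Tour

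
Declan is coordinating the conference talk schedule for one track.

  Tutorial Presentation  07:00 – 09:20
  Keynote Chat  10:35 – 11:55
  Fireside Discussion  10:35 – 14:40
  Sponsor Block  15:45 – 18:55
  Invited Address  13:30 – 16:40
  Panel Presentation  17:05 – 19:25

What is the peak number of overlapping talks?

Walk through starts and ends in time order (an end at T is processed before a start at T):
07:00 start Tutorial Presentation → 1
09:20 end Tutorial Presentation → 0
10:35 start Fireside Discussion → 1
10:35 start Keynote Chat → 2
11:55 end Keynote Chat → 1
13:30 start Invited Address → 2
14:40 end Fireside Discussion → 1
15:45 start Sponsor Block → 2
16:40 end Invited Address → 1
17:05 start Panel Presentation → 2
18:55 end Sponsor Block → 1
19:25 end Panel Presentation → 0
Peak is 2, at 10:35 (Fireside Discussion, Keynote Chat).

2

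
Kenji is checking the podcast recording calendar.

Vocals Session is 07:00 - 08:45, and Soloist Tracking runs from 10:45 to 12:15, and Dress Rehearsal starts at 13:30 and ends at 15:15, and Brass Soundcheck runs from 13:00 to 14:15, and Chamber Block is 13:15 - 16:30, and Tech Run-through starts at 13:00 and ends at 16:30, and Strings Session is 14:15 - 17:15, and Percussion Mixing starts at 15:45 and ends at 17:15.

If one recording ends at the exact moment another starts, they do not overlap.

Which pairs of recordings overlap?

Two intervals overlap when each starts before the other ends.
Sorted by start: Vocals Session, Soloist Tracking, Brass Soundcheck, Tech Run-through, Chamber Block, Dress Rehearsal, Strings Session, Percussion Mixing.
Soloist Tracking starts after Vocals Session ends, so nothing later overlaps Vocals Session either.
Brass Soundcheck starts after Soloist Tracking ends, so nothing later overlaps Soloist Tracking either.
Tech Run-through starts before Brass Soundcheck ends → Brass Soundcheck and Tech Run-through overlap.
Chamber Block starts before Brass Soundcheck ends → Brass Soundcheck and Chamber Block overlap.
Dress Rehearsal starts before Brass Soundcheck ends → Brass Soundcheck and Dress Rehearsal overlap.
Strings Session starts exactly when Brass Soundcheck ends (back-to-back, no overlap), so nothing later overlaps Brass Soundcheck either.
Chamber Block starts before Tech Run-through ends → Tech Run-through and Chamber Block overlap.
Dress Rehearsal starts before Tech Run-through ends → Tech Run-through and Dress Rehearsal overlap.
Strings Session starts before Tech Run-through ends → Tech Run-through and Strings Session overlap.
Percussion Mixing starts before Tech Run-through ends → Tech Run-through and Percussion Mixing overlap.
Dress Rehearsal starts before Chamber Block ends → Chamber Block and Dress Rehearsal overlap.
Strings Session starts before Chamber Block ends → Chamber Block and Strings Session overlap.
Percussion Mixing starts before Chamber Block ends → Chamber Block and Percussion Mixing overlap.
Strings Session starts before Dress Rehearsal ends → Dress Rehearsal and Strings Session overlap.
Percussion Mixing starts after Dress Rehearsal ends.
Percussion Mixing starts before Strings Session ends → Strings Session and Percussion Mixing overlap.

Brass Soundcheck & Chamber Block, Brass Soundcheck & Dress Rehearsal, Brass Soundcheck & Tech Run-through, Chamber Block & Dress Rehearsal, Chamber Block & Percussion Mixing, Chamber Block & Strings Session, Chamber Block & Tech Run-through, Dress Rehearsal & Strings Session, Dress Rehearsal & Tech Run-through, Percussion Mixing & Strings Session, Percussion Mixing & Tech Run-through, Strings Session & Tech Run-through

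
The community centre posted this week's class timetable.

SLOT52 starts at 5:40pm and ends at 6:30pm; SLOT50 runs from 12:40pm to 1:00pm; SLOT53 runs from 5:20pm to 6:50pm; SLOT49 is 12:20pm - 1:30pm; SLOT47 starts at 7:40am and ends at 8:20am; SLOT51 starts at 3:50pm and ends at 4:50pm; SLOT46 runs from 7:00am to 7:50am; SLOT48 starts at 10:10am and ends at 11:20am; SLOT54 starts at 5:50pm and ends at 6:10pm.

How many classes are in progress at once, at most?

Walk through starts and ends in time order (an end at T is processed before a start at T):
7:00am start SLOT46 → 1
7:40am start SLOT47 → 2
7:50am end SLOT46 → 1
8:20am end SLOT47 → 0
10:10am start SLOT48 → 1
11:20am end SLOT48 → 0
12:20pm start SLOT49 → 1
12:40pm start SLOT50 → 2
1:00pm end SLOT50 → 1
1:30pm end SLOT49 → 0
3:50pm start SLOT51 → 1
4:50pm end SLOT51 → 0
5:20pm start SLOT53 → 1
5:40pm start SLOT52 → 2
5:50pm start SLOT54 → 3
6:10pm end SLOT54 → 2
6:30pm end SLOT52 → 1
6:50pm end SLOT53 → 0
Peak is 3, at 5:50pm (SLOT52, SLOT53, SLOT54).

3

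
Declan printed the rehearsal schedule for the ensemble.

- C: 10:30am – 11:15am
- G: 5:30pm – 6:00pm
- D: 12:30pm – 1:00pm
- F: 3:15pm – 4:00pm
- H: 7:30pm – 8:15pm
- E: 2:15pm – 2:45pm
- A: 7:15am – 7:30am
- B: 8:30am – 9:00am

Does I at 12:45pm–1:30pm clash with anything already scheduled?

A: ends 7:30am at or before I starts 12:45pm → clear.
B: ends 9:00am at or before I starts 12:45pm → clear.
C: ends 11:15am at or before I starts 12:45pm → clear.
D: starts 12:30pm before I ends 1:30pm, and ends 1:00pm after I starts 12:45pm → overlap.
E: starts 2:15pm at or after I ends 1:30pm → clear.
F: starts 3:15pm at or after I ends 1:30pm → clear.
G: starts 5:30pm at or after I ends 1:30pm → clear.
H: starts 7:30pm at or after I ends 1:30pm → clear.
I overlaps D.

Yes — it overlaps D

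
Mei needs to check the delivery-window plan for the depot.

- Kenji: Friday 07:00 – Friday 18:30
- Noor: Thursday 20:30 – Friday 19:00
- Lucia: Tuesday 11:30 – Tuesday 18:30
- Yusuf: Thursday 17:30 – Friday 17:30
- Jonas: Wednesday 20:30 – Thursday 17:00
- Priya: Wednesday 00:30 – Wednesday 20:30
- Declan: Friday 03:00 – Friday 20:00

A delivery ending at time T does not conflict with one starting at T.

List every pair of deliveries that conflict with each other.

Declan & Kenji, Declan & Noor, Declan & Yusuf, Kenji & Noor, Kenji & Yusuf, Noor & Yusuf

Sorted by start: Lucia, Priya, Jonas, Yusuf, Noor, Declan, Kenji.
Priya starts after Lucia ends; Lucia is clear from here.
Jonas starts exactly when Priya ends (back-to-back, no overlap); Priya is clear from here.
Yusuf starts after Jonas ends; Jonas is clear from here.
Noor starts before Yusuf ends → Yusuf and Noor overlap.
Declan starts before Yusuf ends → Yusuf and Declan overlap.
Kenji starts before Yusuf ends → Yusuf and Kenji overlap.
Declan starts before Noor ends → Noor and Declan overlap.
Kenji starts before Noor ends → Noor and Kenji overlap.
Kenji starts before Declan ends → Declan and Kenji overlap.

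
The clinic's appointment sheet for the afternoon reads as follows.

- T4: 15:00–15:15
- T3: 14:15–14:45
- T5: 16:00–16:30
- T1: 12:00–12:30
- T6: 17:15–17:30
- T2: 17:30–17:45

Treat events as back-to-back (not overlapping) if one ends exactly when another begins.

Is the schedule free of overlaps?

Sorted by start: T1, T3, T4, T5, T6, T2.
T3 starts after T1 ends; T1 is clear from here.
T4 starts after T3 ends; T3 is clear from here.
T5 starts after T4 ends; T4 is clear from here.
T6 starts after T5 ends; T5 is clear from here.
T2 starts exactly when T6 ends (back-to-back, no overlap).
Every pair is clear; the schedule has no overlaps.

Yes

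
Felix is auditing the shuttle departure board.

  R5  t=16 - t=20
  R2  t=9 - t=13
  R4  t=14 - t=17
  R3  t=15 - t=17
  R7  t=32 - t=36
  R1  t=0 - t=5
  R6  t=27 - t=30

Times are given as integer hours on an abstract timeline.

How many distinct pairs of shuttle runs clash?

Sorted by start: R1, R2, R4, R3, R5, R6, R7.
R2 starts after R1 ends, so nothing later overlaps R1 either.
R4 starts after R2 ends, so nothing later overlaps R2 either.
R3 starts before R4 ends → R4 and R3 overlap.
R5 starts before R4 ends → R4 and R5 overlap.
R6 starts after R4 ends, so nothing later overlaps R4 either.
R5 starts before R3 ends → R3 and R5 overlap.
R6 starts after R3 ends, so nothing later overlaps R3 either.
R6 starts after R5 ends, so nothing later overlaps R5 either.
R7 starts after R6 ends.
Overlapping pairs: R3 & R4, R3 & R5, R4 & R5 — 3 in total.

3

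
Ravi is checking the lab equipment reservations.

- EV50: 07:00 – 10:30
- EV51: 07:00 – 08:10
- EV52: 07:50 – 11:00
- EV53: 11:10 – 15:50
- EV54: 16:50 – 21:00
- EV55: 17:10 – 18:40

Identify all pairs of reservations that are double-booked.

Check each pair: they overlap iff neither finishes before the other starts.
Sorted by start: EV50, EV51, EV52, EV53, EV54, EV55.
EV51 starts before EV50 ends → EV50 and EV51 overlap.
EV52 starts before EV50 ends → EV50 and EV52 overlap.
EV53 starts after EV50 ends, so EV50 has no further overlaps.
EV52 starts before EV51 ends → EV51 and EV52 overlap.
EV53 starts after EV51 ends, so EV51 has no further overlaps.
EV53 starts after EV52 ends, so EV52 has no further overlaps.
EV54 starts after EV53 ends, so EV53 has no further overlaps.
EV55 starts before EV54 ends → EV54 and EV55 overlap.

EV50 & EV51, EV50 & EV52, EV51 & EV52, EV54 & EV55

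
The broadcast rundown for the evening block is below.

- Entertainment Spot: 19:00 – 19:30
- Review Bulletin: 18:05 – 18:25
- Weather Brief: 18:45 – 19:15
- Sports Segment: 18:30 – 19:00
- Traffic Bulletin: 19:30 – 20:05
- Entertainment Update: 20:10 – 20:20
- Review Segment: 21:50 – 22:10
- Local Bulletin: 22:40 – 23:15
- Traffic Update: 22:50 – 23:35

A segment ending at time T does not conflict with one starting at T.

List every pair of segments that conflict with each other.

Entertainment Spot & Weather Brief, Local Bulletin & Traffic Update, Sports Segment & Weather Brief

Two intervals overlap when each starts before the other ends.
Sorted by start: Review Bulletin, Sports Segment, Weather Brief, Entertainment Spot, Traffic Bulletin, Entertainment Update, Review Segment, Local Bulletin, Traffic Update.
Sports Segment starts after Review Bulletin ends, so Review Bulletin has no further overlaps.
Weather Brief starts before Sports Segment ends → Sports Segment and Weather Brief overlap.
Entertainment Spot starts exactly when Sports Segment ends (back-to-back, no overlap), so Sports Segment has no further overlaps.
Entertainment Spot starts before Weather Brief ends → Weather Brief and Entertainment Spot overlap.
Traffic Bulletin starts after Weather Brief ends, so Weather Brief has no further overlaps.
Traffic Bulletin starts exactly when Entertainment Spot ends (back-to-back, no overlap), so Entertainment Spot has no further overlaps.
Entertainment Update starts after Traffic Bulletin ends, so Traffic Bulletin has no further overlaps.
Review Segment starts after Entertainment Update ends, so Entertainment Update has no further overlaps.
Local Bulletin starts after Review Segment ends, so Review Segment has no further overlaps.
Traffic Update starts before Local Bulletin ends → Local Bulletin and Traffic Update overlap.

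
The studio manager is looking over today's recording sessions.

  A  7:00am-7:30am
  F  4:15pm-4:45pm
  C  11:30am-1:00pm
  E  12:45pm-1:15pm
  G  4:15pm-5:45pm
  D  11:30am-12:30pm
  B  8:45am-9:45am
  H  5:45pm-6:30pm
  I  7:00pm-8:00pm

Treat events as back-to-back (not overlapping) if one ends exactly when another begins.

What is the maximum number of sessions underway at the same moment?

2

Sort all start/end points and keep a running count:
7:00am start A → 1
7:30am end A → 0
8:45am start B → 1
9:45am end B → 0
11:30am start C → 1
11:30am start D → 2
12:30pm end D → 1
12:45pm start E → 2
1:00pm end C → 1
1:15pm end E → 0
4:15pm start F → 1
4:15pm start G → 2
4:45pm end F → 1
5:45pm end G → 0
5:45pm start H → 1
6:30pm end H → 0
7:00pm start I → 1
8:00pm end I → 0
Peak is 2, at 11:30am (C, D).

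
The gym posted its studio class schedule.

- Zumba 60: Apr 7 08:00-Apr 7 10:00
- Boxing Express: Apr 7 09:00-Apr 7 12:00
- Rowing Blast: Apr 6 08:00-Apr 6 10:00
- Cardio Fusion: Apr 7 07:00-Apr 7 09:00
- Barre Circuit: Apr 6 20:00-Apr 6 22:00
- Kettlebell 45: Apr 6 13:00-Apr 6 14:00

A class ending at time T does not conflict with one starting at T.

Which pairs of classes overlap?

Sorted by start: Rowing Blast, Kettlebell 45, Barre Circuit, Cardio Fusion, Zumba 60, Boxing Express.
Kettlebell 45 starts after Rowing Blast ends, so nothing later overlaps Rowing Blast either.
Barre Circuit starts after Kettlebell 45 ends, so nothing later overlaps Kettlebell 45 either.
Cardio Fusion starts after Barre Circuit ends, so nothing later overlaps Barre Circuit either.
Zumba 60 starts before Cardio Fusion ends → Cardio Fusion and Zumba 60 overlap.
Boxing Express starts exactly when Cardio Fusion ends (back-to-back, no overlap).
Boxing Express starts before Zumba 60 ends → Zumba 60 and Boxing Express overlap.

Boxing Express & Zumba 60, Cardio Fusion & Zumba 60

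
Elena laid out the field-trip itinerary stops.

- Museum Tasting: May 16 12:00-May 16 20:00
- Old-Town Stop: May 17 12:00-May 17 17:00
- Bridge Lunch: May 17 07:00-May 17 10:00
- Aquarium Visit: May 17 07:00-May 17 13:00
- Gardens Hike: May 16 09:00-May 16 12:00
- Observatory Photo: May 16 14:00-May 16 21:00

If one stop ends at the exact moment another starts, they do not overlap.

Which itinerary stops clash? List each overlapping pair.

Aquarium Visit & Bridge Lunch, Aquarium Visit & Old-Town Stop, Museum Tasting & Observatory Photo

Sorted by start: Gardens Hike, Museum Tasting, Observatory Photo, Aquarium Visit, Bridge Lunch, Old-Town Stop.
Museum Tasting starts exactly when Gardens Hike ends (back-to-back, no overlap) — done with Gardens Hike.
Observatory Photo starts before Museum Tasting ends → Museum Tasting and Observatory Photo overlap.
Aquarium Visit starts after Museum Tasting ends — done with Museum Tasting.
Aquarium Visit starts after Observatory Photo ends — done with Observatory Photo.
Bridge Lunch starts before Aquarium Visit ends → Aquarium Visit and Bridge Lunch overlap.
Old-Town Stop starts before Aquarium Visit ends → Aquarium Visit and Old-Town Stop overlap.
Old-Town Stop starts after Bridge Lunch ends.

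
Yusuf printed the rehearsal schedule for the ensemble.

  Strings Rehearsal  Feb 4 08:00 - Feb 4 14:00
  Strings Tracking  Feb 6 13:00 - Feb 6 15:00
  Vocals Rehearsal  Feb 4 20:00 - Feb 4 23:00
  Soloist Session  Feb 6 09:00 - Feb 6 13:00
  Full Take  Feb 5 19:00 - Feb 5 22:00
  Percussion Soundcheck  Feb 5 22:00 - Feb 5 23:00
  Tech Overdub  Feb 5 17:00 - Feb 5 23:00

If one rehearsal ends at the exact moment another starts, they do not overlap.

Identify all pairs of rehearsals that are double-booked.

Sorted by start: Strings Rehearsal, Vocals Rehearsal, Tech Overdub, Full Take, Percussion Soundcheck, Soloist Session, Strings Tracking.
Vocals Rehearsal starts after Strings Rehearsal ends — done with Strings Rehearsal.
Tech Overdub starts after Vocals Rehearsal ends — done with Vocals Rehearsal.
Full Take starts before Tech Overdub ends → Tech Overdub and Full Take overlap.
Percussion Soundcheck starts before Tech Overdub ends → Tech Overdub and Percussion Soundcheck overlap.
Soloist Session starts after Tech Overdub ends — done with Tech Overdub.
Percussion Soundcheck starts exactly when Full Take ends (back-to-back, no overlap) — done with Full Take.
Soloist Session starts after Percussion Soundcheck ends — done with Percussion Soundcheck.
Strings Tracking starts exactly when Soloist Session ends (back-to-back, no overlap).

Full Take & Tech Overdub, Percussion Soundcheck & Tech Overdub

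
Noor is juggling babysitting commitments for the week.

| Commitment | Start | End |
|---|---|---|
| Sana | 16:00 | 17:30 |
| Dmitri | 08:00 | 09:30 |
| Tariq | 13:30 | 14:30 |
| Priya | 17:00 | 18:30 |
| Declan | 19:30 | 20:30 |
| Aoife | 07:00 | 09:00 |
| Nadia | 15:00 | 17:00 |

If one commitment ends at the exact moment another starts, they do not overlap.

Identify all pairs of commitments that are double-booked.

Check each pair: they overlap iff neither finishes before the other starts.
Sorted by start: Aoife, Dmitri, Tariq, Nadia, Sana, Priya, Declan.
Dmitri starts before Aoife ends → Aoife and Dmitri overlap.
Tariq starts after Aoife ends — done with Aoife.
Tariq starts after Dmitri ends — done with Dmitri.
Nadia starts after Tariq ends — done with Tariq.
Sana starts before Nadia ends → Nadia and Sana overlap.
Priya starts exactly when Nadia ends (back-to-back, no overlap) — done with Nadia.
Priya starts before Sana ends → Sana and Priya overlap.
Declan starts after Sana ends.
Declan starts after Priya ends.

Aoife & Dmitri, Nadia & Sana, Priya & Sana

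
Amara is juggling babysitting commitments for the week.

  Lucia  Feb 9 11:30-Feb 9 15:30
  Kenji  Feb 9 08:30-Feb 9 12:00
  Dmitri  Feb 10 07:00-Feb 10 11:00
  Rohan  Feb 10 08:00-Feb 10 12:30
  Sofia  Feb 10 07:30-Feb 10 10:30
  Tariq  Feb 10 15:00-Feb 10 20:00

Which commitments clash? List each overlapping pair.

Dmitri & Rohan, Dmitri & Sofia, Kenji & Lucia, Rohan & Sofia

Sorted by start: Kenji, Lucia, Dmitri, Sofia, Rohan, Tariq.
Lucia starts before Kenji ends → Kenji and Lucia overlap.
Dmitri starts after Kenji ends, so Kenji has no further overlaps.
Dmitri starts after Lucia ends, so Lucia has no further overlaps.
Sofia starts before Dmitri ends → Dmitri and Sofia overlap.
Rohan starts before Dmitri ends → Dmitri and Rohan overlap.
Tariq starts after Dmitri ends.
Rohan starts before Sofia ends → Sofia and Rohan overlap.
Tariq starts after Sofia ends.
Tariq starts after Rohan ends.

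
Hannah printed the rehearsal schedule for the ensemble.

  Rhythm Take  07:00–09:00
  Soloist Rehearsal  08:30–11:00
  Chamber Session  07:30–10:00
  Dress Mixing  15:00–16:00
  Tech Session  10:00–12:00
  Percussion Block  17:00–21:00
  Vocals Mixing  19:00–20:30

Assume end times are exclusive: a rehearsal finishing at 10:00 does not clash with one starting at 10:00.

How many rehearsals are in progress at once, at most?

3

Sort all start/end points and keep a running count:
07:00 start Rhythm Take → 1
07:30 start Chamber Session → 2
08:30 start Soloist Rehearsal → 3
09:00 end Rhythm Take → 2
10:00 end Chamber Session → 1
10:00 start Tech Session → 2
11:00 end Soloist Rehearsal → 1
12:00 end Tech Session → 0
15:00 start Dress Mixing → 1
16:00 end Dress Mixing → 0
17:00 start Percussion Block → 1
19:00 start Vocals Mixing → 2
20:30 end Vocals Mixing → 1
21:00 end Percussion Block → 0
Peak is 3, at 08:30 (Chamber Session, Rhythm Take, Soloist Rehearsal).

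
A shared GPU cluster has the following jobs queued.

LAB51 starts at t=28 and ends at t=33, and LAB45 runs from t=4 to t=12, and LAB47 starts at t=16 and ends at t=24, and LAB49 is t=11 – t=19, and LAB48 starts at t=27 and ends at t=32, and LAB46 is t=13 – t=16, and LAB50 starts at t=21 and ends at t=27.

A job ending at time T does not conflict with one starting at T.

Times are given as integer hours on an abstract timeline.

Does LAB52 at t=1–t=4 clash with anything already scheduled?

No — it doesn't clash with anything

LAB45: starts t=4 at or after LAB52 ends t=4 → clear.
LAB49: starts t=11 at or after LAB52 ends t=4 → clear.
LAB46: starts t=13 at or after LAB52 ends t=4 → clear.
LAB47: starts t=16 at or after LAB52 ends t=4 → clear.
LAB50: starts t=21 at or after LAB52 ends t=4 → clear.
LAB48: starts t=27 at or after LAB52 ends t=4 → clear.
LAB51: starts t=28 at or after LAB52 ends t=4 → clear.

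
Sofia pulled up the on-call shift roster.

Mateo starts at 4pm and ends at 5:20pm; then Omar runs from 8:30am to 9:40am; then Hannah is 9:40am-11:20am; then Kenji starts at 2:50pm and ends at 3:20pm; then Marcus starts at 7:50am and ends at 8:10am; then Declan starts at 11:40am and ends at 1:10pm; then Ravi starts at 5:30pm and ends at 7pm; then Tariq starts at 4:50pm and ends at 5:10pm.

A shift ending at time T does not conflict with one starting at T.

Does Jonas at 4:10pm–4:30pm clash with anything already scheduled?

Marcus: ends 8:10am at or before Jonas starts 4:10pm → clear.
Omar: ends 9:40am at or before Jonas starts 4:10pm → clear.
Hannah: ends 11:20am at or before Jonas starts 4:10pm → clear.
Declan: ends 1:10pm at or before Jonas starts 4:10pm → clear.
Kenji: ends 3:20pm at or before Jonas starts 4:10pm → clear.
Mateo: starts 4pm before Jonas ends 4:30pm, and ends 5:20pm after Jonas starts 4:10pm → overlap.
Tariq: starts 4:50pm at or after Jonas ends 4:30pm → clear.
Ravi: starts 5:30pm at or after Jonas ends 4:30pm → clear.
Jonas overlaps Mateo.

Yes — it overlaps Mateo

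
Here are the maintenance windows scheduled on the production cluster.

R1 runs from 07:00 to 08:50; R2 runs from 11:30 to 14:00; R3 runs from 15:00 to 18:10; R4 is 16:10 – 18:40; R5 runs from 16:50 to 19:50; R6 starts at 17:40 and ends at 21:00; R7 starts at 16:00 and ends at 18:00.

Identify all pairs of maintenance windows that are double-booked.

R3 & R4, R3 & R5, R3 & R6, R3 & R7, R4 & R5, R4 & R6, R4 & R7, R5 & R6, R5 & R7, R6 & R7

Sorted by start: R1, R2, R3, R7, R4, R5, R6.
R2 starts after R1 ends — done with R1.
R3 starts after R2 ends — done with R2.
R7 starts before R3 ends → R3 and R7 overlap.
R4 starts before R3 ends → R3 and R4 overlap.
R5 starts before R3 ends → R3 and R5 overlap.
R6 starts before R3 ends → R3 and R6 overlap.
R4 starts before R7 ends → R7 and R4 overlap.
R5 starts before R7 ends → R7 and R5 overlap.
R6 starts before R7 ends → R7 and R6 overlap.
R5 starts before R4 ends → R4 and R5 overlap.
R6 starts before R4 ends → R4 and R6 overlap.
R6 starts before R5 ends → R5 and R6 overlap.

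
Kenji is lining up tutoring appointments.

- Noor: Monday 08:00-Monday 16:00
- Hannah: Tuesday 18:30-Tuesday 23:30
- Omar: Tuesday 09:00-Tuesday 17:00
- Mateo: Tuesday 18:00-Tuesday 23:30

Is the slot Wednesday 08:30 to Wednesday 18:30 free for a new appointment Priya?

Yes — the slot is free

Noor: ends Monday 16:00 at or before Priya starts Wednesday 08:30 → clear.
Omar: ends Tuesday 17:00 at or before Priya starts Wednesday 08:30 → clear.
Mateo: ends Tuesday 23:30 at or before Priya starts Wednesday 08:30 → clear.
Hannah: ends Tuesday 23:30 at or before Priya starts Wednesday 08:30 → clear.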